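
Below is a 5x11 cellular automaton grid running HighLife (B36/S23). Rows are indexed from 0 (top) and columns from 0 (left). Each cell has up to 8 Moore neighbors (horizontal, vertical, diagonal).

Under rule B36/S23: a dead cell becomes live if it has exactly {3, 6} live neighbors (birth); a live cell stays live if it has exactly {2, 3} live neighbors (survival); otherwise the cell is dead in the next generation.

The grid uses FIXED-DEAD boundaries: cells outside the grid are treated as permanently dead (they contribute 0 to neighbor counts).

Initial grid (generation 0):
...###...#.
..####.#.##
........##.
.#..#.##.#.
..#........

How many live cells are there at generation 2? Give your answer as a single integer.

Answer: 13

Derivation:
Simulating step by step:
Generation 0 (given above): 19 live cells
Generation 1: 13 live cells
..#..##.###
..#..##...#
..#........
.......#.#.
...........
Generation 2: 13 live cells
.....###.##
.###.###..#
......#....
...........
...........
Population at generation 2: 13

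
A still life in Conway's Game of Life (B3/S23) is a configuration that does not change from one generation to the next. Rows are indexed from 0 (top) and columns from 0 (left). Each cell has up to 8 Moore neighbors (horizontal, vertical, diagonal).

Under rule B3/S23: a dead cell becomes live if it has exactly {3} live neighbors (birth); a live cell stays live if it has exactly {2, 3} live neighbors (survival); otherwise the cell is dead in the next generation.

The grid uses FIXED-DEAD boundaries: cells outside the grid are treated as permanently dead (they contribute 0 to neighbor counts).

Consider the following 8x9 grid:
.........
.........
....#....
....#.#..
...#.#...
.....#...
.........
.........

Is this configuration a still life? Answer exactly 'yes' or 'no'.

Compute generation 1 and compare to generation 0 (given above):
Generation 1:
.........
.........
.....#...
...##....
.....##..
....#....
.........
.........
Cell (2,4) differs: gen0=1 vs gen1=0 -> NOT a still life.

Answer: no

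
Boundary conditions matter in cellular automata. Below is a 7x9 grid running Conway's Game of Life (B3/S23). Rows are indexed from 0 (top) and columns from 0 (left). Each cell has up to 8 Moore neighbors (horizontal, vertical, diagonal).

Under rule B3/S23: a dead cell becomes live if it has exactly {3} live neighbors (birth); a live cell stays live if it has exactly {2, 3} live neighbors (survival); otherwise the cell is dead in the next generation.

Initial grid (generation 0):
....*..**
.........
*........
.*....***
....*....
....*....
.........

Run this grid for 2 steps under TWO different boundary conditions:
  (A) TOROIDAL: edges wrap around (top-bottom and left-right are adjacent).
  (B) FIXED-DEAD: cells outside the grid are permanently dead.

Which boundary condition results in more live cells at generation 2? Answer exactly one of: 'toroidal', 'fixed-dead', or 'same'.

Answer: toroidal

Derivation:
Under TOROIDAL boundary, generation 2:
.........
*......**
.........
*........
......**.
.........
.........
Population = 6

Under FIXED-DEAD boundary, generation 2:
.........
.........
.........
.......**
......*..
.........
.........
Population = 3

Comparison: toroidal=6, fixed-dead=3 -> toroidal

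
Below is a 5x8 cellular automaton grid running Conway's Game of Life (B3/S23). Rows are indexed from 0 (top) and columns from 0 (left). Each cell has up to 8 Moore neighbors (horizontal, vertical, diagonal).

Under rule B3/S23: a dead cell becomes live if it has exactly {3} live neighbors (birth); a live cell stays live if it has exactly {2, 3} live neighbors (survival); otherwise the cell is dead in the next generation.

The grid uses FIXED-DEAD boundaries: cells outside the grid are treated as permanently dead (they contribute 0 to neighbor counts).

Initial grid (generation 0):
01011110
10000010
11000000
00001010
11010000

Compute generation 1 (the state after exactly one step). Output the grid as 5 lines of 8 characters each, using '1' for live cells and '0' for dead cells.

Simulating step by step:
Generation 0 (given above): 14 live cells
Generation 1: 11 live cells
(generation 1 grid is the final answer)

Answer: 00001110
10101010
11000100
00100000
00000000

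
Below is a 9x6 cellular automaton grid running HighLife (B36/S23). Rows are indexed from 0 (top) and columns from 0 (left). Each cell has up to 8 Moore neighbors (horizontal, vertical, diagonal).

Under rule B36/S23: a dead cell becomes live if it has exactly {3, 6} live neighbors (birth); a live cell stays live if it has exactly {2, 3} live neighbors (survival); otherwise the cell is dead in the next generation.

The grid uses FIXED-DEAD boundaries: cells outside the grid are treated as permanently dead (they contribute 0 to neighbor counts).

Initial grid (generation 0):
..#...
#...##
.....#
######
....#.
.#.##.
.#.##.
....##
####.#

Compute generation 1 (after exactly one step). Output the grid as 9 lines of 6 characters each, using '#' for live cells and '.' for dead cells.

Simulating step by step:
Generation 0 (given above): 25 live cells
Generation 1: 18 live cells
(generation 1 grid is the final answer)

Answer: ......
....##
#.#.#.
.###.#
#..#..
.....#
......
#....#
.###.#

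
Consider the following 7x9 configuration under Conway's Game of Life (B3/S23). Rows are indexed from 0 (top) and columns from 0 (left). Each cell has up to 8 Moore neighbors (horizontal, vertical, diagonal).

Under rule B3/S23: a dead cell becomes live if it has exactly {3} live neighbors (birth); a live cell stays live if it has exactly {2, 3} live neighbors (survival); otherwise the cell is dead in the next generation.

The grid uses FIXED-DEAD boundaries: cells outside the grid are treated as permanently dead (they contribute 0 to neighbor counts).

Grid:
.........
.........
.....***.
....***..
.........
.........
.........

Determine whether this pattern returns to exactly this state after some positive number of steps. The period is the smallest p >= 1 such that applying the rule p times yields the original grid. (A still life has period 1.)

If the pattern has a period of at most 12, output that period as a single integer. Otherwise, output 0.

Answer: 2

Derivation:
Simulating and comparing each generation to the original:
Gen 0 (original, given above): 6 live cells
Gen 1: 6 live cells, differs from original
Gen 2: 6 live cells, MATCHES original -> period = 2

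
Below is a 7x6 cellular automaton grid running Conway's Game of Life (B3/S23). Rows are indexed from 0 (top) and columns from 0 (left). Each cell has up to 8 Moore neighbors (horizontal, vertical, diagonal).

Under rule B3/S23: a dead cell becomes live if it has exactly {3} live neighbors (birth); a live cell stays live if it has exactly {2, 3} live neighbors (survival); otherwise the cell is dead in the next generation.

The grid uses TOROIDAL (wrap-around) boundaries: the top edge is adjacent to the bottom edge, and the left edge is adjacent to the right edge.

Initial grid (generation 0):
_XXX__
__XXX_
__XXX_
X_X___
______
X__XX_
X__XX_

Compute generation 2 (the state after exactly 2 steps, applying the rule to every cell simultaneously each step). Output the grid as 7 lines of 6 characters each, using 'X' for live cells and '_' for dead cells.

Simulating step by step:
Generation 0 (given above): 17 live cells
Generation 1: 12 live cells
_X___X
______
____XX
_XX___
_X_X_X
___XX_
X_____
Generation 2: 19 live cells
(generation 2 grid is the final answer)

Answer: X_____
X___XX
______
_XXX_X
XX_X__
X_XXXX
X___XX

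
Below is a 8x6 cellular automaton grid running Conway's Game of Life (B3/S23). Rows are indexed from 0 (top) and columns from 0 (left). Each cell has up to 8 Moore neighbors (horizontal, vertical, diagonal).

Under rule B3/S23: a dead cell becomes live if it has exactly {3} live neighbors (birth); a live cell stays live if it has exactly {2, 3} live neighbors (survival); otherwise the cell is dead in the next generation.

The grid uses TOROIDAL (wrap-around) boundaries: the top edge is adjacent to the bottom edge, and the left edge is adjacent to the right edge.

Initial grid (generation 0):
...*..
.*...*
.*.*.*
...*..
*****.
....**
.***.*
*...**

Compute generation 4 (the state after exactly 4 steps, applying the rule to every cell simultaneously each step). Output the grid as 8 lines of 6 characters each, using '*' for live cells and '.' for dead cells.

Simulating step by step:
Generation 0 (given above): 21 live cells
Generation 1: 10 live cells
......
......
......
.....*
***...
......
.***..
**...*
Generation 2: 11 live cells
*.....
......
......
**....
**....
*..*..
.**...
**....
Generation 3: 10 live cells
**....
......
......
**....
..*..*
*.....
..*...
*.*...
Generation 4: 8 live cells
(generation 4 grid is the final answer)

Answer: **....
......
......
**....
.....*
.*....
......
*.*...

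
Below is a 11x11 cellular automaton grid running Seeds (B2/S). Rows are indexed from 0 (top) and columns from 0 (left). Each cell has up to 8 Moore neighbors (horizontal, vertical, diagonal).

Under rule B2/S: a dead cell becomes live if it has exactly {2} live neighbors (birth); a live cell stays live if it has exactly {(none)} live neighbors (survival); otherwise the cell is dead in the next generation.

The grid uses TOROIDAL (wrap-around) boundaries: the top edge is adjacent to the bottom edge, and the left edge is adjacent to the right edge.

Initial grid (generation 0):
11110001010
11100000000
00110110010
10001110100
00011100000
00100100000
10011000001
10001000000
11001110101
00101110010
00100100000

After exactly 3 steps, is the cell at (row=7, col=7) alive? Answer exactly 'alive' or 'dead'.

Answer: alive

Derivation:
Simulating step by step:
Generation 0 (given above): 44 live cells
Generation 1: 26 live cells
00001010100
00000101010
00000000100
01000000011
01100001000
11000010001
00100000000
00100011000
00100000000
00000000100
10000001010
Generation 2: 23 live cells
00000000000
00001000000
10000011000
00000001000
00000010100
00010001000
00010100001
00000000000
01010010100
01000001011
00000110001
Generation 3: 24 live cells
00001010000
00000111000
00000100100
00000100000
00000000000
00100100110
00100010000
10010111010
00000000001
00001000000
00000001100

Cell (7,7) at generation 3: 1 -> alive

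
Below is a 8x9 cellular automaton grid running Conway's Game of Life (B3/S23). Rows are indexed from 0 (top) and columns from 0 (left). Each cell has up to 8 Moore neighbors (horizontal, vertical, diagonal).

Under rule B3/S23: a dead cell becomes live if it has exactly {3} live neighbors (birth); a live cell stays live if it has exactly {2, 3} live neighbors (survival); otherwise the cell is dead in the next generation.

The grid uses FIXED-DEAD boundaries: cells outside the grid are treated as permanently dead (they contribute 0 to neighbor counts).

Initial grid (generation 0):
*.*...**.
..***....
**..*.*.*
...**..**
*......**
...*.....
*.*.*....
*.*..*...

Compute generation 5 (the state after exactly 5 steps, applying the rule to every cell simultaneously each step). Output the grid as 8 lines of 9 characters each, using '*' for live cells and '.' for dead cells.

Answer: .........
..**.*.*.
.....*.*.
....*...*
.....***.
.*...***.
.*.......
.........

Derivation:
Simulating step by step:
Generation 0 (given above): 26 live cells
Generation 1: 23 live cells
.**......
*.*.*.*..
.*......*
**.****..
...**..**
.*.*.....
..*.*....
...*.....
Generation 2: 21 live cells
.***.....
*.**.....
......**.
**.*.**.*
**....**.
.........
..*.*....
...*.....
Generation 3: 23 live cells
.*.*.....
...*.....
*..*****.
***..*..*
***..***.
.*.......
...*.....
...*.....
Generation 4: 17 live cells
..*......
...*.**..
*..*.***.
........*
.....***.
**....*..
..*......
.........
Generation 5: 16 live cells
(generation 5 grid is the final answer)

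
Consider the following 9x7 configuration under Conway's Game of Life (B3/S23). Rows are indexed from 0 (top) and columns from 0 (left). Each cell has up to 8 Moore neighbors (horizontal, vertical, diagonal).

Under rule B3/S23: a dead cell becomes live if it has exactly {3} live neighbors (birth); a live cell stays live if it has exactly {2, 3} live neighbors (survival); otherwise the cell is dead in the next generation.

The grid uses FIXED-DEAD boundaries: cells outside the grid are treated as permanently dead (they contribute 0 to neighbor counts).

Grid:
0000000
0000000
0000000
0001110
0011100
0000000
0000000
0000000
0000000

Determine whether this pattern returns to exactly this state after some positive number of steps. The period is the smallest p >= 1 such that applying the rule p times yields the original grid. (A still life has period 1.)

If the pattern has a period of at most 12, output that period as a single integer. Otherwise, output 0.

Answer: 2

Derivation:
Simulating and comparing each generation to the original:
Gen 0 (original, given above): 6 live cells
Gen 1: 6 live cells, differs from original
Gen 2: 6 live cells, MATCHES original -> period = 2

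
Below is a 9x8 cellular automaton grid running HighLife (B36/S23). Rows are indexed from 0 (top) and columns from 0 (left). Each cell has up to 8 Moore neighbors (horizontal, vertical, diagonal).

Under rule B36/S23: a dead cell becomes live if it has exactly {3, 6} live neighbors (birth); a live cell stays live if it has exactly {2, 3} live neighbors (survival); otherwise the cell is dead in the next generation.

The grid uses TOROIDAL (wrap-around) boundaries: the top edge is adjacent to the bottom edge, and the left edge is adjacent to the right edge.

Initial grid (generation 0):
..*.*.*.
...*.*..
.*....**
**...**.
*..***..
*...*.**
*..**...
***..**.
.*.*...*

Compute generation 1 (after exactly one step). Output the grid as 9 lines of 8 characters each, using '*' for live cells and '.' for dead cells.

Simulating step by step:
Generation 0 (given above): 31 live cells
Generation 1: 29 live cells
(generation 1 grid is the final answer)

Answer: ..*.***.
..****.*
.**.*..*
.**.....
...*...*
**....*.
..***..*
.....**.
...**..*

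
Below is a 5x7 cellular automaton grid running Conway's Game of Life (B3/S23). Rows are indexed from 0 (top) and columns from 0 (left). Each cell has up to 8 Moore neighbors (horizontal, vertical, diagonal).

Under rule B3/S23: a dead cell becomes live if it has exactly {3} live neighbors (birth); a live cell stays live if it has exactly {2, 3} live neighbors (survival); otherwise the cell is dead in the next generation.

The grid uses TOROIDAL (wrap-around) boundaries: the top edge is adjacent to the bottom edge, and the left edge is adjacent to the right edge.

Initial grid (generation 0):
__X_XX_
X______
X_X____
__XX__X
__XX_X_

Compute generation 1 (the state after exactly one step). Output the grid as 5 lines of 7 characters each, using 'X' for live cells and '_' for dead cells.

Simulating step by step:
Generation 0 (given above): 12 live cells
Generation 1: 16 live cells
(generation 1 grid is the final answer)

Answer: _XX_XXX
___X__X
X_XX__X
____X_X
_X___XX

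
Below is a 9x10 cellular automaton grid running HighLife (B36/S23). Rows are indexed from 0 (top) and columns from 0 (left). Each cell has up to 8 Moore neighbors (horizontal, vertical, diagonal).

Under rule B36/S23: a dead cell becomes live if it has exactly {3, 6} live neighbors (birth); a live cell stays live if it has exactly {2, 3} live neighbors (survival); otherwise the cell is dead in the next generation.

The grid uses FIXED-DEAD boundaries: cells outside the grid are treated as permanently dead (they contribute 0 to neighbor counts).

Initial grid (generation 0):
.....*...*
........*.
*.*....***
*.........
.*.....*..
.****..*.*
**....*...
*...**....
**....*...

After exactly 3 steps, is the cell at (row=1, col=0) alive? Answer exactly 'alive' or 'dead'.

Answer: dead

Derivation:
Simulating step by step:
Generation 0 (given above): 26 live cells
Generation 1: 22 live cells
..........
.......*..
.*.....***
*......*..
**.*....*.
...*..***.
*.....*...
.....**...
**...*....
Generation 2: 23 live cells
..........
.......*..
......**..
*.*....*.*
***...*.*.
***...*.*.
..........
**...**...
.....**...
Generation 3: 20 live cells
..........
......**..
......**..
*.*.......
...*..*.**
*.*.......
..*..***..
.....**...
.....**...

Cell (1,0) at generation 3: 0 -> dead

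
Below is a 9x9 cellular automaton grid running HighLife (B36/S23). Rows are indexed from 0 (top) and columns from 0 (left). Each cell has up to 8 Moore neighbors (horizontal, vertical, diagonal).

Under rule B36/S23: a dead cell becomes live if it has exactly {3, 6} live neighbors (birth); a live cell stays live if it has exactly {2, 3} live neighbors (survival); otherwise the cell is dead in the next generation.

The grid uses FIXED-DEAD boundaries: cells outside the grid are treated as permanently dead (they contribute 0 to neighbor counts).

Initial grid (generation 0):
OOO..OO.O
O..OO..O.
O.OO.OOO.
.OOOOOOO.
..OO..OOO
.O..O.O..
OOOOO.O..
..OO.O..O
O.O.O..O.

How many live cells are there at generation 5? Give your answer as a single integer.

Simulating step by step:
Generation 0 (given above): 45 live cells
Generation 1: 32 live cells
OOOOOOOO.
OO....O.O
O.......O
.........
.....O..O
O.OOO.O..
O.....OO.
OO...OOO.
.OO.O....
Generation 2: 34 live cells
O.OOOOOO.
...OO.O.O
OO.....O.
.........
...OOO...
.O.OO.O..
O.OOO....
O.O..O.O.
OOO..OO..
Generation 3: 19 live cells
..O...OO.
O.......O
.......O.
....O....
..OO.O...
.O.......
O.....O..
O....O...
O.O..OO..
Generation 4: 17 live cells
.......O.
......O.O
.........
...OO....
..OOO....
.OO......
OO.......
O....O...
.O...OO..
Generation 5: 14 live cells
.......O.
.......O.
.........
..O.O....
.O..O....
O........
O.O......
O....OO..
.....OO..
Population at generation 5: 14

Answer: 14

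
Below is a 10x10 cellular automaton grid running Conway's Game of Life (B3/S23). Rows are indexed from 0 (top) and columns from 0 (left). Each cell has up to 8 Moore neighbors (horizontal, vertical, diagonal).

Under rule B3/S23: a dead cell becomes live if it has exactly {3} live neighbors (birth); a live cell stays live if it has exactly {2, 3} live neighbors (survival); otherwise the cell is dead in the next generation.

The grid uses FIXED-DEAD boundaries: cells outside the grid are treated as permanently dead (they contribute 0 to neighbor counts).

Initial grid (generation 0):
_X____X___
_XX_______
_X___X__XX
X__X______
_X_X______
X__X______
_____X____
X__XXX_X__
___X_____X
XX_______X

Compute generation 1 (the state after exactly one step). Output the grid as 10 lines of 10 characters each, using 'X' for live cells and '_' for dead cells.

Answer: _XX_______
XXX_______
XX________
XX__X_____
XX_XX_____
__X_X_____
___X_XX___
___X_XX___
XXXX____X_
__________

Derivation:
Simulating step by step:
Generation 0 (given above): 25 live cells
Generation 1: 27 live cells
(generation 1 grid is the final answer)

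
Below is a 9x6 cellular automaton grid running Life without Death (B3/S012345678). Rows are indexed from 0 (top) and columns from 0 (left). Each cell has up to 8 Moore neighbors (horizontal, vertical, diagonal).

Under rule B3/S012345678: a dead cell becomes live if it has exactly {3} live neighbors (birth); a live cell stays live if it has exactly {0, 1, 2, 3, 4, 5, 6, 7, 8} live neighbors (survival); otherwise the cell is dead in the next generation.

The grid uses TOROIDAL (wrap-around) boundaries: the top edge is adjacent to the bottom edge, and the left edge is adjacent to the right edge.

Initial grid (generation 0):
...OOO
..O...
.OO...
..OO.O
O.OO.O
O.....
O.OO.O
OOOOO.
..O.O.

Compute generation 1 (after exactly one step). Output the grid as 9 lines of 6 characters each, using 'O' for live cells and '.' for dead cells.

Answer: ..OOOO
.OO.O.
.OO...
..OO.O
O.OO.O
O.....
O.OO.O
OOOOO.
O.O.O.

Derivation:
Simulating step by step:
Generation 0 (given above): 25 live cells
Generation 1: 29 live cells
(generation 1 grid is the final answer)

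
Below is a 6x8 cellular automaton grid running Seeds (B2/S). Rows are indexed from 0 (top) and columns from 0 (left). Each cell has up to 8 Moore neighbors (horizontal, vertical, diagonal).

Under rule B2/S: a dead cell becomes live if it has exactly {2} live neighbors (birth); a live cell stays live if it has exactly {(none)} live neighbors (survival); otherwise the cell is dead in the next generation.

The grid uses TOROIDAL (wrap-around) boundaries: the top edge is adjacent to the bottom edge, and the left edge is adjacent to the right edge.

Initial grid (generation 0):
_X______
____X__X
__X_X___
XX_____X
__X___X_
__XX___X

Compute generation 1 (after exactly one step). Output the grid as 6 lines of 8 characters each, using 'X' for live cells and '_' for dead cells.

Simulating step by step:
Generation 0 (given above): 13 live cells
Generation 1: 13 live cells
(generation 1 grid is the final answer)

Answer: ____X_XX
XXX__X__
_____XX_
_____XX_
________
X_____X_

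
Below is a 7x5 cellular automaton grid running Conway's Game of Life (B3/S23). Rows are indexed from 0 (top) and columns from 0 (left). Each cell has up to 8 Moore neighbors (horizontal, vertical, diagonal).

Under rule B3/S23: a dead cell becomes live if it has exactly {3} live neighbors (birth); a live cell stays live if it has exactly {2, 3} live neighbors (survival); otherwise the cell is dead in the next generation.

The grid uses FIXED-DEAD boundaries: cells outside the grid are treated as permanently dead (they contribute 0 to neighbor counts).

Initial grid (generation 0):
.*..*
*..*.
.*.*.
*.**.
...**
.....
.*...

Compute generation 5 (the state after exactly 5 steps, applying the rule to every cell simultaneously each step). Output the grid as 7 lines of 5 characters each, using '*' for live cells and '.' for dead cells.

Answer: ...*.
...*.
...*.
.....
**.**
..*..
.....

Derivation:
Simulating step by step:
Generation 0 (given above): 12 live cells
Generation 1: 12 live cells
.....
**.**
**.**
.*...
..***
.....
.....
Generation 2: 11 live cells
.....
**.**
...**
**...
..**.
...*.
.....
Generation 3: 12 live cells
.....
..***
...**
.*..*
.***.
..**.
.....
Generation 4: 9 live cells
...*.
..*.*
.....
.*..*
.*..*
.*.*.
.....
Generation 5: 8 live cells
(generation 5 grid is the final answer)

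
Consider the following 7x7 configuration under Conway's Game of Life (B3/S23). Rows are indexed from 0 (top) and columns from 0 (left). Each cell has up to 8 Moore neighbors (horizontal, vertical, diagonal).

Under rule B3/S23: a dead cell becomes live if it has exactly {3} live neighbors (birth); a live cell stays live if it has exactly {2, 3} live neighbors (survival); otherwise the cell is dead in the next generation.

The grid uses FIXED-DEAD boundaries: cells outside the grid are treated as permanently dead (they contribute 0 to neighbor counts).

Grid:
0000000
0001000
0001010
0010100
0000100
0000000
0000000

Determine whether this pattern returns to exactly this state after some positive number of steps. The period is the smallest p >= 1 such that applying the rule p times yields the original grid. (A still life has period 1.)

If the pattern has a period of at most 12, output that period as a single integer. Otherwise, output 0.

Simulating and comparing each generation to the original:
Gen 0 (original, given above): 6 live cells
Gen 1: 6 live cells, differs from original
Gen 2: 6 live cells, MATCHES original -> period = 2

Answer: 2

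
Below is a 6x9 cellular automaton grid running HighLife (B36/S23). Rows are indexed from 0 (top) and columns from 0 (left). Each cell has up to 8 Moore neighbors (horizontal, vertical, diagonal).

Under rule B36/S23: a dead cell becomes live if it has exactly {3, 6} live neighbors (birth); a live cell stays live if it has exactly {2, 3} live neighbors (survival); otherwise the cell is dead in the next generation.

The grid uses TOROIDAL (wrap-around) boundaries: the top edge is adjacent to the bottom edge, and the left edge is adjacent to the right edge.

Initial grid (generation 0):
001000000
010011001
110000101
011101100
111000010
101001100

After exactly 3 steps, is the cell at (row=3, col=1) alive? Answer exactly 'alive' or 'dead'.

Simulating step by step:
Generation 0 (given above): 22 live cells
Generation 1: 27 live cells
101110100
011001011
000100101
100101100
100010011
111100101
Generation 2: 14 live cells
000010100
010001001
010100001
100101100
000010000
000000100
Generation 3: 17 live cells
000000110
001011010
010001111
101101000
000010100
000000000

Cell (3,1) at generation 3: 0 -> dead

Answer: dead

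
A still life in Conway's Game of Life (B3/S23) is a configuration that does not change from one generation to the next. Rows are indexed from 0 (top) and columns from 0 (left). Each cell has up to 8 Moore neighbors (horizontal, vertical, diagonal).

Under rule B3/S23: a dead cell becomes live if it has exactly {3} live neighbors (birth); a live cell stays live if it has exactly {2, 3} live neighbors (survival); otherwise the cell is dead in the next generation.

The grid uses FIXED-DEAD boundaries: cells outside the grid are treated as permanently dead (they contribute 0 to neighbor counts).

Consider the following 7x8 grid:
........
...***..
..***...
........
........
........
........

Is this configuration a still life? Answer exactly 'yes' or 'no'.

Answer: no

Derivation:
Compute generation 1 and compare to generation 0 (given above):
Generation 1:
....*...
..*..*..
..*..*..
...*....
........
........
........
Cell (0,4) differs: gen0=0 vs gen1=1 -> NOT a still life.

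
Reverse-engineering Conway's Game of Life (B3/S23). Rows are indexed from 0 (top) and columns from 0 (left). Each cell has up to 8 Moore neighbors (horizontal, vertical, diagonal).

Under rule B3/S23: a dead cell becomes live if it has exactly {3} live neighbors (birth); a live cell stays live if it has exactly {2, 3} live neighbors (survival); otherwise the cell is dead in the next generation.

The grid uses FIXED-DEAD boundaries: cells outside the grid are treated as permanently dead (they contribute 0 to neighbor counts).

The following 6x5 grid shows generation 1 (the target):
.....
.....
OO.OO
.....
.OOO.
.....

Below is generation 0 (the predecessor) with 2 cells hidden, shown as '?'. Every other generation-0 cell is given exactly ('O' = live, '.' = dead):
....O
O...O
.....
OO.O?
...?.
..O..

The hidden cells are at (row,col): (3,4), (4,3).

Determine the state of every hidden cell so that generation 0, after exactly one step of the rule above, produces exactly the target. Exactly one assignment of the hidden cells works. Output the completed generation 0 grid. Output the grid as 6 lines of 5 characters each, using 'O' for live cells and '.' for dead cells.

Hidden generation-0 cells (in order): (3,4), (4,3).
A hidden cell only influences target cells in its own 3x3 neighborhood. Try each of the 2^2 = 4 assignments, step the completed generation 0 forward once under B3/S23, and compare with the target:
  (3,4)=. (4,3)=. -> step gives (2,3)='.' but target has 'O' -> reject
  (3,4)=. (4,3)=O -> step gives (2,3)='.' but target has 'O' -> reject
  (3,4)=O (4,3)=. -> step reproduces the target at every cell -> ACCEPT
  (3,4)=O (4,3)=O -> step gives (3,2)='O' but target has '.' -> reject
Unique solution: (3,4)=live, (4,3)=dead.
Check: live-neighbor counts of every cell in the completed generation 0:
11021
01021
33233
11211
23332
01010
Applying B3/S23 to generation 0 with these counts gives:
.....
.....
OO.OO
.....
.OOO.
.....
which matches the target exactly.

Answer: ....O
O...O
.....
OO.OO
.....
..O..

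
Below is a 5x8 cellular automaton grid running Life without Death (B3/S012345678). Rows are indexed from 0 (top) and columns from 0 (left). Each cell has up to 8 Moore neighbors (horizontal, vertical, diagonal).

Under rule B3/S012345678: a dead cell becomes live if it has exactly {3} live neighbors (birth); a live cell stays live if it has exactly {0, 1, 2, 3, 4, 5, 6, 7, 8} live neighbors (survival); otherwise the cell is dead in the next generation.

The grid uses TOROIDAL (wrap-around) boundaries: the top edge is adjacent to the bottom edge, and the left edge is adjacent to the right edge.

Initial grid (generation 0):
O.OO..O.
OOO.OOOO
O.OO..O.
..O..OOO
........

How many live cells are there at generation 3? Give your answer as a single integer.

Answer: 26

Derivation:
Simulating step by step:
Generation 0 (given above): 19 live cells
Generation 1: 26 live cells
O.OOO.O.
OOO.OOOO
O.OO..O.
.OOO.OOO
.OOO.O..
Generation 2: 26 live cells
O.OOO.O.
OOO.OOOO
O.OO..O.
.OOO.OOO
.OOO.O..
Generation 3: 26 live cells
O.OOO.O.
OOO.OOOO
O.OO..O.
.OOO.OOO
.OOO.O..
Population at generation 3: 26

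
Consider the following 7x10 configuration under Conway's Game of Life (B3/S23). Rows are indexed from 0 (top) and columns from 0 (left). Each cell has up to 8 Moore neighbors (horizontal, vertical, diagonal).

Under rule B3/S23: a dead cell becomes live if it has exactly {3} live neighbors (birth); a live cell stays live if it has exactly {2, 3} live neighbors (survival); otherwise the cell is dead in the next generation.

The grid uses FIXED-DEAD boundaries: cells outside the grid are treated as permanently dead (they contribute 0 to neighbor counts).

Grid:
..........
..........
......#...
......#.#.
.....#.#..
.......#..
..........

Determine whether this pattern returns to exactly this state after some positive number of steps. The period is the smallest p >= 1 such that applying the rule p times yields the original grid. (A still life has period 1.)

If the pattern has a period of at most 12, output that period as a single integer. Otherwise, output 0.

Simulating and comparing each generation to the original:
Gen 0 (original, given above): 6 live cells
Gen 1: 6 live cells, differs from original
Gen 2: 6 live cells, MATCHES original -> period = 2

Answer: 2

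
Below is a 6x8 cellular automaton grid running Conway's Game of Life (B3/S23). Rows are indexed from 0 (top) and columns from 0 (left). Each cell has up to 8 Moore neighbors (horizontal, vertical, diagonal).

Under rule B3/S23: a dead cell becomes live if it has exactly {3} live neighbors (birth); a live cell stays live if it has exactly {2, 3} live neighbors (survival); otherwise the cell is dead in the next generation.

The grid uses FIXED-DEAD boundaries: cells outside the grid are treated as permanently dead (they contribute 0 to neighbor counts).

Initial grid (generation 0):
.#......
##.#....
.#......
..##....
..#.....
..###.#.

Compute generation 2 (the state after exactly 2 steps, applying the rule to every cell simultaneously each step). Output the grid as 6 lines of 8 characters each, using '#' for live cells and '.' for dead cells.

Answer: #.#.....
........
...#....
...##...
.#..#...
..##....

Derivation:
Simulating step by step:
Generation 0 (given above): 12 live cells
Generation 1: 15 live cells
###.....
##......
##.#....
.###....
.#..#...
..##....
Generation 2: 9 live cells
(generation 2 grid is the final answer)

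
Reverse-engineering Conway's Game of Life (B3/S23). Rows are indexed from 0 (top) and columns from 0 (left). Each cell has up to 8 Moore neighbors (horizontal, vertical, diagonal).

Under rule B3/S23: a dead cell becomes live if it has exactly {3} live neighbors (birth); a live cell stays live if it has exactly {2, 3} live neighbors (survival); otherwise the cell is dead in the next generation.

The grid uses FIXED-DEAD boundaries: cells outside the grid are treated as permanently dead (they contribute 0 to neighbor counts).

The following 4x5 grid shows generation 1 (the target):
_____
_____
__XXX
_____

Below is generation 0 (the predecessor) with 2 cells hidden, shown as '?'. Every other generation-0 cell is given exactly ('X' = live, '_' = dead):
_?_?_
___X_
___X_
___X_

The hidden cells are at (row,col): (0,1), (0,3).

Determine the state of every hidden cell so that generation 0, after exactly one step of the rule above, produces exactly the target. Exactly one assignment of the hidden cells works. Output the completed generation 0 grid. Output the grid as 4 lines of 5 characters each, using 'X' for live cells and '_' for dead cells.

Answer: _____
___X_
___X_
___X_

Derivation:
Hidden generation-0 cells (in order): (0,1), (0,3).
A hidden cell only influences target cells in its own 3x3 neighborhood. Try each of the 2^2 = 4 assignments, step the completed generation 0 forward once under B3/S23, and compare with the target:
  (0,1)=_ (0,3)=_ -> step reproduces the target at every cell -> ACCEPT
  (0,1)=_ (0,3)=X -> step gives (1,2)='X' but target has '_' -> reject
  (0,1)=X (0,3)=_ -> step gives (1,2)='X' but target has '_' -> reject
  (0,1)=X (0,3)=X -> step gives (0,2)='X' but target has '_' -> reject
Unique solution: (0,1)=dead, (0,3)=dead.
Check: live-neighbor counts of every cell in the completed generation 0:
00111
00212
00323
00212
Applying B3/S23 to generation 0 with these counts gives:
_____
_____
__XXX
_____
which matches the target exactly.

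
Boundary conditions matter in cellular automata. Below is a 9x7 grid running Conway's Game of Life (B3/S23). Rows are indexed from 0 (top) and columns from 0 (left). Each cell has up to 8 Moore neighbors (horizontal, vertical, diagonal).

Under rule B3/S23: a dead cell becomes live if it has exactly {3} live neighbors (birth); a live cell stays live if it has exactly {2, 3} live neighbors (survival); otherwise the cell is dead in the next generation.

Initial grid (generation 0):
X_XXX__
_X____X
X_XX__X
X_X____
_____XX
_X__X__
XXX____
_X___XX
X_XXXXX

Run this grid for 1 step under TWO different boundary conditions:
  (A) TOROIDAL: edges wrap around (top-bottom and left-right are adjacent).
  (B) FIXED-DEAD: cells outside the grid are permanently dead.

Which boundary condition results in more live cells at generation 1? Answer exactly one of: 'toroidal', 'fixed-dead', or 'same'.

Under TOROIDAL boundary, generation 1:
_______
____XXX
__XX__X
X_XX_X_
XX___XX
_XX__XX
__X__XX
_______
_______
Population = 21

Under FIXED-DEAD boundary, generation 1:
_XXX___
X___XX_
X_XX___
__XX_XX
_X___X_
XXX__X_
X_X__X_
______X
_XXXX_X
Population = 28

Comparison: toroidal=21, fixed-dead=28 -> fixed-dead

Answer: fixed-dead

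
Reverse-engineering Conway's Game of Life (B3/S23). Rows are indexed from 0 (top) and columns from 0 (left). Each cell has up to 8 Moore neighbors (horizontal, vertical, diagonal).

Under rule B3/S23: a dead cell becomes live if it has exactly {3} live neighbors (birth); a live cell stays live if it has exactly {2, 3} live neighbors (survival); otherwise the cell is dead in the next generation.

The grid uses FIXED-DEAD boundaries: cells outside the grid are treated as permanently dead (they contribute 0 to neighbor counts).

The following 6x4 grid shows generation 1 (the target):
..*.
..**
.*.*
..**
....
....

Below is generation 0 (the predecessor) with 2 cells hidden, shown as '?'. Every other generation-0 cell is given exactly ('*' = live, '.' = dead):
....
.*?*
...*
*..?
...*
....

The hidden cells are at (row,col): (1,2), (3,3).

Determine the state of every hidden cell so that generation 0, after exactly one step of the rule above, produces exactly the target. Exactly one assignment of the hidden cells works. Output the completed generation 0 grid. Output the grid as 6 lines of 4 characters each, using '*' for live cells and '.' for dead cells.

Hidden generation-0 cells (in order): (1,2), (3,3).
A hidden cell only influences target cells in its own 3x3 neighborhood. Try each of the 2^2 = 4 assignments, step the completed generation 0 forward once under B3/S23, and compare with the target:
  (1,2)=. (3,3)=. -> step gives (0,2)='.' but target has '*' -> reject
  (1,2)=. (3,3)=* -> step gives (0,2)='.' but target has '*' -> reject
  (1,2)=* (3,3)=. -> step gives (3,2)='.' but target has '*' -> reject
  (1,2)=* (3,3)=* -> step reproduces the target at every cell -> ACCEPT
Unique solution: (1,2)=live, (3,3)=live.
Check: live-neighbor counts of every cell in the completed generation 0:
1232
1132
2353
0132
1121
0011
Applying B3/S23 to generation 0 with these counts gives:
..*.
..**
.*.*
..**
....
....
which matches the target exactly.

Answer: ....
.***
...*
*..*
...*
....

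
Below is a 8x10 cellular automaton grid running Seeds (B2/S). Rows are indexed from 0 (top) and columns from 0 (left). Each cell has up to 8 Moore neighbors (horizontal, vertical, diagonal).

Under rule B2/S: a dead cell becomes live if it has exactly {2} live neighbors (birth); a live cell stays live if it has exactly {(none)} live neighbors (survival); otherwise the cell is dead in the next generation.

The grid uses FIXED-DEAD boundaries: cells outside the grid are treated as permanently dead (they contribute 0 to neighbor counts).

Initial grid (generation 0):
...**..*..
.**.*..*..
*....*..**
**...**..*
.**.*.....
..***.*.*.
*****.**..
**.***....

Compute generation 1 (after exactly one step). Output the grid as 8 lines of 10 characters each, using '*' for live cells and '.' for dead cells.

Answer: .*...**.*.
*........*
...*......
...*...*..
........**
..........
........*.
.......*..

Derivation:
Simulating step by step:
Generation 0 (given above): 36 live cells
Generation 1: 13 live cells
(generation 1 grid is the final answer)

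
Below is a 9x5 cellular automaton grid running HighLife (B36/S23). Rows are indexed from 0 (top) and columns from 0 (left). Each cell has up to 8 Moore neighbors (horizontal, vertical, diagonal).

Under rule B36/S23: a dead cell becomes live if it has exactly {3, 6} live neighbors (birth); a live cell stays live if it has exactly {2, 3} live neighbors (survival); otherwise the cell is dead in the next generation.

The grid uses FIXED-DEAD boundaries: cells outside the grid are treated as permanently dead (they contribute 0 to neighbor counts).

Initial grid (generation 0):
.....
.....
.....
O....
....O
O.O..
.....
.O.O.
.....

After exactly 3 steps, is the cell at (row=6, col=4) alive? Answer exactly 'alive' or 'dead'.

Answer: dead

Derivation:
Simulating step by step:
Generation 0 (given above): 6 live cells
Generation 1: 3 live cells
.....
.....
.....
.....
.O...
.....
.OO..
.....
.....
Generation 2: 2 live cells
.....
.....
.....
.....
.....
.OO..
.....
.....
.....
Generation 3: 0 live cells
.....
.....
.....
.....
.....
.....
.....
.....
.....

Cell (6,4) at generation 3: 0 -> dead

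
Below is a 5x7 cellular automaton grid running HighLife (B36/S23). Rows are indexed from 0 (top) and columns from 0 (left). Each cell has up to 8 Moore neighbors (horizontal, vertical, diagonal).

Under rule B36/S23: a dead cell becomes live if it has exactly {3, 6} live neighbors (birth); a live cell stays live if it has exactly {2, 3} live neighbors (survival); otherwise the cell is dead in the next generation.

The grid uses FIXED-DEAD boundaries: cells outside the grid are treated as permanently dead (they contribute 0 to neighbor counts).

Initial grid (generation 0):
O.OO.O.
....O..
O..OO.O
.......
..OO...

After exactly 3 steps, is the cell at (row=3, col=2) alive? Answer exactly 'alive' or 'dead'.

Answer: dead

Derivation:
Simulating step by step:
Generation 0 (given above): 11 live cells
Generation 1: 9 live cells
...OO..
.OO....
...OOO.
..O.O..
.......
Generation 2: 9 live cells
..OO...
..O..O.
.O..OO.
....OO.
.......
Generation 3: 9 live cells
..OO...
.OO..O.
...O..O
....OO.
.......

Cell (3,2) at generation 3: 0 -> dead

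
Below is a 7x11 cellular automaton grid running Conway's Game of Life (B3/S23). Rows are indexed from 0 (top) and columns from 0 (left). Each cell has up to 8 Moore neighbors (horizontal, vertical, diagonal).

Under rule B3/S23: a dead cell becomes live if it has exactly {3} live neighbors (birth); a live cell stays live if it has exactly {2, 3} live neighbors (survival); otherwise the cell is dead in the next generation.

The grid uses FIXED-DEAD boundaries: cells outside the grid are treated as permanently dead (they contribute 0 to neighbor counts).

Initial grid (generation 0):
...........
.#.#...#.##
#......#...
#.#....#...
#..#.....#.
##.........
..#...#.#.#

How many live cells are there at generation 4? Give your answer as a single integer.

Answer: 12

Derivation:
Simulating step by step:
Generation 0 (given above): 19 live cells
Generation 1: 14 live cells
...........
........#..
#.#...##...
#.......#..
#.#........
###......#.
.#.........
Generation 2: 13 live cells
...........
.......#...
.#.....##..
#......#...
#.#........
#.#........
###........
Generation 3: 14 live cells
...........
.......##..
......###..
#......##..
#..........
#.##.......
#.#........
Generation 4: 12 live cells
...........
......#.#..
......#..#.
......#.#..
#..........
#.##.......
..##.......
Population at generation 4: 12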